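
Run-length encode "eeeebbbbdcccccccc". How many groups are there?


Input: eeeebbbbdcccccccc
Scanning for consecutive runs:
  Group 1: 'e' x 4 (positions 0-3)
  Group 2: 'b' x 4 (positions 4-7)
  Group 3: 'd' x 1 (positions 8-8)
  Group 4: 'c' x 8 (positions 9-16)
Total groups: 4

4


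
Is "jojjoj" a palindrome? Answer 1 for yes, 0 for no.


Input: jojjoj
Reversed: jojjoj
  Compare pos 0 ('j') with pos 5 ('j'): match
  Compare pos 1 ('o') with pos 4 ('o'): match
  Compare pos 2 ('j') with pos 3 ('j'): match
Result: palindrome

1


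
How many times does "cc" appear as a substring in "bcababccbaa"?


Searching for "cc" in "bcababccbaa"
Scanning each position:
  Position 0: "bc" => no
  Position 1: "ca" => no
  Position 2: "ab" => no
  Position 3: "ba" => no
  Position 4: "ab" => no
  Position 5: "bc" => no
  Position 6: "cc" => MATCH
  Position 7: "cb" => no
  Position 8: "ba" => no
  Position 9: "aa" => no
Total occurrences: 1

1


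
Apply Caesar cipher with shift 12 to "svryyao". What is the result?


Caesar cipher: shift "svryyao" by 12
  's' (pos 18) + 12 = pos 4 = 'e'
  'v' (pos 21) + 12 = pos 7 = 'h'
  'r' (pos 17) + 12 = pos 3 = 'd'
  'y' (pos 24) + 12 = pos 10 = 'k'
  'y' (pos 24) + 12 = pos 10 = 'k'
  'a' (pos 0) + 12 = pos 12 = 'm'
  'o' (pos 14) + 12 = pos 0 = 'a'
Result: ehdkkma

ehdkkma


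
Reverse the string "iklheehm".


Input: iklheehm
Reading characters right to left:
  Position 7: 'm'
  Position 6: 'h'
  Position 5: 'e'
  Position 4: 'e'
  Position 3: 'h'
  Position 2: 'l'
  Position 1: 'k'
  Position 0: 'i'
Reversed: mheehlki

mheehlki


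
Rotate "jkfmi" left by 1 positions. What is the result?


Input: "jkfmi", rotate left by 1
First 1 characters: "j"
Remaining characters: "kfmi"
Concatenate remaining + first: "kfmi" + "j" = "kfmij"

kfmij


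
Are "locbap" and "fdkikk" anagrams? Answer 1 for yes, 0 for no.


Strings: "locbap", "fdkikk"
Sorted first:  abclop
Sorted second: dfikkk
Differ at position 0: 'a' vs 'd' => not anagrams

0


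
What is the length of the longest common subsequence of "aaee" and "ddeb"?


LCS of "aaee" and "ddeb"
DP table:
           d    d    e    b
      0    0    0    0    0
  a   0    0    0    0    0
  a   0    0    0    0    0
  e   0    0    0    1    1
  e   0    0    0    1    1
LCS length = dp[4][4] = 1

1


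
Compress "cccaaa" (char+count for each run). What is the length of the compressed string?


Input: cccaaa
Runs:
  'c' x 3 => "c3"
  'a' x 3 => "a3"
Compressed: "c3a3"
Compressed length: 4

4


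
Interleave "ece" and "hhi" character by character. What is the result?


Interleaving "ece" and "hhi":
  Position 0: 'e' from first, 'h' from second => "eh"
  Position 1: 'c' from first, 'h' from second => "ch"
  Position 2: 'e' from first, 'i' from second => "ei"
Result: ehchei

ehchei


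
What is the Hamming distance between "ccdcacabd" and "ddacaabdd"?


Comparing "ccdcacabd" and "ddacaabdd" position by position:
  Position 0: 'c' vs 'd' => differ
  Position 1: 'c' vs 'd' => differ
  Position 2: 'd' vs 'a' => differ
  Position 3: 'c' vs 'c' => same
  Position 4: 'a' vs 'a' => same
  Position 5: 'c' vs 'a' => differ
  Position 6: 'a' vs 'b' => differ
  Position 7: 'b' vs 'd' => differ
  Position 8: 'd' vs 'd' => same
Total differences (Hamming distance): 6

6


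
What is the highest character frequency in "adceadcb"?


Input: adceadcb
Character counts:
  'a': 2
  'b': 1
  'c': 2
  'd': 2
  'e': 1
Maximum frequency: 2

2


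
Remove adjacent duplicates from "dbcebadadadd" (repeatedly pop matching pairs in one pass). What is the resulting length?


Input: dbcebadadadd
Stack-based adjacent duplicate removal:
  Read 'd': push. Stack: d
  Read 'b': push. Stack: db
  Read 'c': push. Stack: dbc
  Read 'e': push. Stack: dbce
  Read 'b': push. Stack: dbceb
  Read 'a': push. Stack: dbceba
  Read 'd': push. Stack: dbcebad
  Read 'a': push. Stack: dbcebada
  Read 'd': push. Stack: dbcebadad
  Read 'a': push. Stack: dbcebadada
  Read 'd': push. Stack: dbcebadadad
  Read 'd': matches stack top 'd' => pop. Stack: dbcebadada
Final stack: "dbcebadada" (length 10)

10


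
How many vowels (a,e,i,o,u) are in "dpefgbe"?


Input: dpefgbe
Checking each character:
  'd' at position 0: consonant
  'p' at position 1: consonant
  'e' at position 2: vowel (running total: 1)
  'f' at position 3: consonant
  'g' at position 4: consonant
  'b' at position 5: consonant
  'e' at position 6: vowel (running total: 2)
Total vowels: 2

2


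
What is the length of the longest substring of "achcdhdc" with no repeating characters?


Input: "achcdhdc"
Sliding window (track last position of each char):
  Position 0 ('a'): window [0,0] length 1 -- new best
  Position 1 ('c'): window [0,1] length 2 -- new best
  Position 2 ('h'): window [0,2] length 3 -- new best
  Position 3 ('c'): repeat (last at 1), move window start to 2
  Position 3 ('c'): window [2,3] length 2
  Position 4 ('d'): window [2,4] length 3
  Position 5 ('h'): repeat (last at 2), move window start to 3
  Position 5 ('h'): window [3,5] length 3
  Position 6 ('d'): repeat (last at 4), move window start to 5
  Position 6 ('d'): window [5,6] length 2
  Position 7 ('c'): window [5,7] length 3
Longest substring with no repeats: "ach" with length 3

3


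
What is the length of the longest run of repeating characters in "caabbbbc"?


Input: "caabbbbc"
Scanning for longest run:
  Position 1 ('a'): new char, reset run to 1
  Position 2 ('a'): continues run of 'a', length=2
  Position 3 ('b'): new char, reset run to 1
  Position 4 ('b'): continues run of 'b', length=2
  Position 5 ('b'): continues run of 'b', length=3
  Position 6 ('b'): continues run of 'b', length=4
  Position 7 ('c'): new char, reset run to 1
Longest run: 'b' with length 4

4


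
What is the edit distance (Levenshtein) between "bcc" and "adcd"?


Computing edit distance: "bcc" -> "adcd"
DP table:
           a    d    c    d
      0    1    2    3    4
  b   1    1    2    3    4
  c   2    2    2    2    3
  c   3    3    3    2    3
Edit distance = dp[3][4] = 3

3


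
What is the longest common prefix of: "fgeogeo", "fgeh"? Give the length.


Words: fgeogeo, fgeh
  Position 0: all 'f' => match
  Position 1: all 'g' => match
  Position 2: all 'e' => match
  Position 3: ('o', 'h') => mismatch, stop
LCP = "fge" (length 3)

3


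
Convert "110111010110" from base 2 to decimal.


Input: "110111010110" in base 2
Positional expansion:
  Digit '1' (value 1) x 2^11 = 2048
  Digit '1' (value 1) x 2^10 = 1024
  Digit '0' (value 0) x 2^9 = 0
  Digit '1' (value 1) x 2^8 = 256
  Digit '1' (value 1) x 2^7 = 128
  Digit '1' (value 1) x 2^6 = 64
  Digit '0' (value 0) x 2^5 = 0
  Digit '1' (value 1) x 2^4 = 16
  Digit '0' (value 0) x 2^3 = 0
  Digit '1' (value 1) x 2^2 = 4
  Digit '1' (value 1) x 2^1 = 2
  Digit '0' (value 0) x 2^0 = 0
Sum = 3542

3542


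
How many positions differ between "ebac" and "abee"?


Comparing "ebac" and "abee" position by position:
  Position 0: 'e' vs 'a' => DIFFER
  Position 1: 'b' vs 'b' => same
  Position 2: 'a' vs 'e' => DIFFER
  Position 3: 'c' vs 'e' => DIFFER
Positions that differ: 3

3


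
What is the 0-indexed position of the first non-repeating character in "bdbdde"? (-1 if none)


Input: bdbdde
Character frequencies:
  'b': 2
  'd': 3
  'e': 1
Scanning left to right for freq == 1:
  Position 0 ('b'): freq=2, skip
  Position 1 ('d'): freq=3, skip
  Position 2 ('b'): freq=2, skip
  Position 3 ('d'): freq=3, skip
  Position 4 ('d'): freq=3, skip
  Position 5 ('e'): unique! => answer = 5

5


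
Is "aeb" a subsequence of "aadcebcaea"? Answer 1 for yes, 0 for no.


Check if "aeb" is a subsequence of "aadcebcaea"
Greedy scan:
  Position 0 ('a'): matches sub[0] = 'a'
  Position 1 ('a'): no match needed
  Position 2 ('d'): no match needed
  Position 3 ('c'): no match needed
  Position 4 ('e'): matches sub[1] = 'e'
  Position 5 ('b'): matches sub[2] = 'b'
  Position 6 ('c'): no match needed
  Position 7 ('a'): no match needed
  Position 8 ('e'): no match needed
  Position 9 ('a'): no match needed
All 3 characters matched => is a subsequence

1


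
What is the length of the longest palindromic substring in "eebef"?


Input: "eebef"
Checking substrings for palindromes:
  [1:4] "ebe" (len 3) => palindrome
  [0:2] "ee" (len 2) => palindrome
Longest palindromic substring: "ebe" with length 3

3


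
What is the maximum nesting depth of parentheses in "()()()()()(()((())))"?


Input: "()()()()()(()((())))"
Tracking depth:
  Position 0 '(': depth becomes 1
  Position 1 ')': depth becomes 0
  Position 2 '(': depth becomes 1
  Position 3 ')': depth becomes 0
  Position 4 '(': depth becomes 1
  Position 5 ')': depth becomes 0
  Position 6 '(': depth becomes 1
  Position 7 ')': depth becomes 0
  Position 8 '(': depth becomes 1
  Position 9 ')': depth becomes 0
  Position 10 '(': depth becomes 1
  Position 11 '(': depth becomes 2
  Position 12 ')': depth becomes 1
  Position 13 '(': depth becomes 2
  Position 14 '(': depth becomes 3
  Position 15 '(': depth becomes 4
  Position 16 ')': depth becomes 3
  Position 17 ')': depth becomes 2
  Position 18 ')': depth becomes 1
  Position 19 ')': depth becomes 0
Maximum depth reached: 4

4


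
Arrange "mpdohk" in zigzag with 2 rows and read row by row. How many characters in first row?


Zigzag "mpdohk" into 2 rows:
Placing characters:
  'm' => row 0
  'p' => row 1
  'd' => row 0
  'o' => row 1
  'h' => row 0
  'k' => row 1
Rows:
  Row 0: "mdh"
  Row 1: "pok"
First row length: 3

3


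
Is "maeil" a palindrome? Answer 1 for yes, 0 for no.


Input: maeil
Reversed: lieam
  Compare pos 0 ('m') with pos 4 ('l'): MISMATCH
  Compare pos 1 ('a') with pos 3 ('i'): MISMATCH
Result: not a palindrome

0


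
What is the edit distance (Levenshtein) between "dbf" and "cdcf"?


Computing edit distance: "dbf" -> "cdcf"
DP table:
           c    d    c    f
      0    1    2    3    4
  d   1    1    1    2    3
  b   2    2    2    2    3
  f   3    3    3    3    2
Edit distance = dp[3][4] = 2

2


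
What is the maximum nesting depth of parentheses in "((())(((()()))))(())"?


Input: "((())(((()()))))(())"
Tracking depth:
  Position 0 '(': depth becomes 1
  Position 1 '(': depth becomes 2
  Position 2 '(': depth becomes 3
  Position 3 ')': depth becomes 2
  Position 4 ')': depth becomes 1
  Position 5 '(': depth becomes 2
  Position 6 '(': depth becomes 3
  Position 7 '(': depth becomes 4
  Position 8 '(': depth becomes 5
  Position 9 ')': depth becomes 4
  Position 10 '(': depth becomes 5
  Position 11 ')': depth becomes 4
  Position 12 ')': depth becomes 3
  Position 13 ')': depth becomes 2
  Position 14 ')': depth becomes 1
  Position 15 ')': depth becomes 0
  Position 16 '(': depth becomes 1
  Position 17 '(': depth becomes 2
  Position 18 ')': depth becomes 1
  Position 19 ')': depth becomes 0
Maximum depth reached: 5

5


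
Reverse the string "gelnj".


Input: gelnj
Reading characters right to left:
  Position 4: 'j'
  Position 3: 'n'
  Position 2: 'l'
  Position 1: 'e'
  Position 0: 'g'
Reversed: jnleg

jnleg


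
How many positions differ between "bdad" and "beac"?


Comparing "bdad" and "beac" position by position:
  Position 0: 'b' vs 'b' => same
  Position 1: 'd' vs 'e' => DIFFER
  Position 2: 'a' vs 'a' => same
  Position 3: 'd' vs 'c' => DIFFER
Positions that differ: 2

2


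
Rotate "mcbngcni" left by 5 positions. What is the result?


Input: "mcbngcni", rotate left by 5
First 5 characters: "mcbng"
Remaining characters: "cni"
Concatenate remaining + first: "cni" + "mcbng" = "cnimcbng"

cnimcbng


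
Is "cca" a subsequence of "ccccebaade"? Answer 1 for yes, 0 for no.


Check if "cca" is a subsequence of "ccccebaade"
Greedy scan:
  Position 0 ('c'): matches sub[0] = 'c'
  Position 1 ('c'): matches sub[1] = 'c'
  Position 2 ('c'): no match needed
  Position 3 ('c'): no match needed
  Position 4 ('e'): no match needed
  Position 5 ('b'): no match needed
  Position 6 ('a'): matches sub[2] = 'a'
  Position 7 ('a'): no match needed
  Position 8 ('d'): no match needed
  Position 9 ('e'): no match needed
All 3 characters matched => is a subsequence

1


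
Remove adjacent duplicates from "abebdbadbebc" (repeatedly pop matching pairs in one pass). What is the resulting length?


Input: abebdbadbebc
Stack-based adjacent duplicate removal:
  Read 'a': push. Stack: a
  Read 'b': push. Stack: ab
  Read 'e': push. Stack: abe
  Read 'b': push. Stack: abeb
  Read 'd': push. Stack: abebd
  Read 'b': push. Stack: abebdb
  Read 'a': push. Stack: abebdba
  Read 'd': push. Stack: abebdbad
  Read 'b': push. Stack: abebdbadb
  Read 'e': push. Stack: abebdbadbe
  Read 'b': push. Stack: abebdbadbeb
  Read 'c': push. Stack: abebdbadbebc
Final stack: "abebdbadbebc" (length 12)

12


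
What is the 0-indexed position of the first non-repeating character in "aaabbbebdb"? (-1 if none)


Input: aaabbbebdb
Character frequencies:
  'a': 3
  'b': 5
  'd': 1
  'e': 1
Scanning left to right for freq == 1:
  Position 0 ('a'): freq=3, skip
  Position 1 ('a'): freq=3, skip
  Position 2 ('a'): freq=3, skip
  Position 3 ('b'): freq=5, skip
  Position 4 ('b'): freq=5, skip
  Position 5 ('b'): freq=5, skip
  Position 6 ('e'): unique! => answer = 6

6


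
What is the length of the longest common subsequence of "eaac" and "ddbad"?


LCS of "eaac" and "ddbad"
DP table:
           d    d    b    a    d
      0    0    0    0    0    0
  e   0    0    0    0    0    0
  a   0    0    0    0    1    1
  a   0    0    0    0    1    1
  c   0    0    0    0    1    1
LCS length = dp[4][5] = 1

1


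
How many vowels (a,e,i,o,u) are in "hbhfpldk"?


Input: hbhfpldk
Checking each character:
  'h' at position 0: consonant
  'b' at position 1: consonant
  'h' at position 2: consonant
  'f' at position 3: consonant
  'p' at position 4: consonant
  'l' at position 5: consonant
  'd' at position 6: consonant
  'k' at position 7: consonant
Total vowels: 0

0


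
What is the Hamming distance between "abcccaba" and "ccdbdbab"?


Comparing "abcccaba" and "ccdbdbab" position by position:
  Position 0: 'a' vs 'c' => differ
  Position 1: 'b' vs 'c' => differ
  Position 2: 'c' vs 'd' => differ
  Position 3: 'c' vs 'b' => differ
  Position 4: 'c' vs 'd' => differ
  Position 5: 'a' vs 'b' => differ
  Position 6: 'b' vs 'a' => differ
  Position 7: 'a' vs 'b' => differ
Total differences (Hamming distance): 8

8


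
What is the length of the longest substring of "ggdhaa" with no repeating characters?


Input: "ggdhaa"
Sliding window (track last position of each char):
  Position 0 ('g'): window [0,0] length 1 -- new best
  Position 1 ('g'): repeat (last at 0), move window start to 1
  Position 1 ('g'): window [1,1] length 1
  Position 2 ('d'): window [1,2] length 2 -- new best
  Position 3 ('h'): window [1,3] length 3 -- new best
  Position 4 ('a'): window [1,4] length 4 -- new best
  Position 5 ('a'): repeat (last at 4), move window start to 5
  Position 5 ('a'): window [5,5] length 1
Longest substring with no repeats: "gdha" with length 4

4


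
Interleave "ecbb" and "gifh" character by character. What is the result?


Interleaving "ecbb" and "gifh":
  Position 0: 'e' from first, 'g' from second => "eg"
  Position 1: 'c' from first, 'i' from second => "ci"
  Position 2: 'b' from first, 'f' from second => "bf"
  Position 3: 'b' from first, 'h' from second => "bh"
Result: egcibfbh

egcibfbh


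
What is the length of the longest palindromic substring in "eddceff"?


Input: "eddceff"
Checking substrings for palindromes:
  [1:3] "dd" (len 2) => palindrome
  [5:7] "ff" (len 2) => palindrome
Longest palindromic substring: "dd" with length 2

2


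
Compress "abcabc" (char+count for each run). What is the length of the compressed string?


Input: abcabc
Runs:
  'a' x 1 => "a1"
  'b' x 1 => "b1"
  'c' x 1 => "c1"
  'a' x 1 => "a1"
  'b' x 1 => "b1"
  'c' x 1 => "c1"
Compressed: "a1b1c1a1b1c1"
Compressed length: 12

12


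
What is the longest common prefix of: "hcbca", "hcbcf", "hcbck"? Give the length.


Words: hcbca, hcbcf, hcbck
  Position 0: all 'h' => match
  Position 1: all 'c' => match
  Position 2: all 'b' => match
  Position 3: all 'c' => match
  Position 4: ('a', 'f', 'k') => mismatch, stop
LCP = "hcbc" (length 4)

4


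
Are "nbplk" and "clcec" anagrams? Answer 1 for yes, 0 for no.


Strings: "nbplk", "clcec"
Sorted first:  bklnp
Sorted second: cccel
Differ at position 0: 'b' vs 'c' => not anagrams

0


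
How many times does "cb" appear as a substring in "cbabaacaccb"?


Searching for "cb" in "cbabaacaccb"
Scanning each position:
  Position 0: "cb" => MATCH
  Position 1: "ba" => no
  Position 2: "ab" => no
  Position 3: "ba" => no
  Position 4: "aa" => no
  Position 5: "ac" => no
  Position 6: "ca" => no
  Position 7: "ac" => no
  Position 8: "cc" => no
  Position 9: "cb" => MATCH
Total occurrences: 2

2


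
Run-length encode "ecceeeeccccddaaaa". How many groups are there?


Input: ecceeeeccccddaaaa
Scanning for consecutive runs:
  Group 1: 'e' x 1 (positions 0-0)
  Group 2: 'c' x 2 (positions 1-2)
  Group 3: 'e' x 4 (positions 3-6)
  Group 4: 'c' x 4 (positions 7-10)
  Group 5: 'd' x 2 (positions 11-12)
  Group 6: 'a' x 4 (positions 13-16)
Total groups: 6

6


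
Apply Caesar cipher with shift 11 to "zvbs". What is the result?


Caesar cipher: shift "zvbs" by 11
  'z' (pos 25) + 11 = pos 10 = 'k'
  'v' (pos 21) + 11 = pos 6 = 'g'
  'b' (pos 1) + 11 = pos 12 = 'm'
  's' (pos 18) + 11 = pos 3 = 'd'
Result: kgmd

kgmd


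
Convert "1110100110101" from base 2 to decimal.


Input: "1110100110101" in base 2
Positional expansion:
  Digit '1' (value 1) x 2^12 = 4096
  Digit '1' (value 1) x 2^11 = 2048
  Digit '1' (value 1) x 2^10 = 1024
  Digit '0' (value 0) x 2^9 = 0
  Digit '1' (value 1) x 2^8 = 256
  Digit '0' (value 0) x 2^7 = 0
  Digit '0' (value 0) x 2^6 = 0
  Digit '1' (value 1) x 2^5 = 32
  Digit '1' (value 1) x 2^4 = 16
  Digit '0' (value 0) x 2^3 = 0
  Digit '1' (value 1) x 2^2 = 4
  Digit '0' (value 0) x 2^1 = 0
  Digit '1' (value 1) x 2^0 = 1
Sum = 7477

7477


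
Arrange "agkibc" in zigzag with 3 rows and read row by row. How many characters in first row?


Zigzag "agkibc" into 3 rows:
Placing characters:
  'a' => row 0
  'g' => row 1
  'k' => row 2
  'i' => row 1
  'b' => row 0
  'c' => row 1
Rows:
  Row 0: "ab"
  Row 1: "gic"
  Row 2: "k"
First row length: 2

2


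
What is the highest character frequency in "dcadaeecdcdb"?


Input: dcadaeecdcdb
Character counts:
  'a': 2
  'b': 1
  'c': 3
  'd': 4
  'e': 2
Maximum frequency: 4

4


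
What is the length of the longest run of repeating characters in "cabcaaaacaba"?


Input: "cabcaaaacaba"
Scanning for longest run:
  Position 1 ('a'): new char, reset run to 1
  Position 2 ('b'): new char, reset run to 1
  Position 3 ('c'): new char, reset run to 1
  Position 4 ('a'): new char, reset run to 1
  Position 5 ('a'): continues run of 'a', length=2
  Position 6 ('a'): continues run of 'a', length=3
  Position 7 ('a'): continues run of 'a', length=4
  Position 8 ('c'): new char, reset run to 1
  Position 9 ('a'): new char, reset run to 1
  Position 10 ('b'): new char, reset run to 1
  Position 11 ('a'): new char, reset run to 1
Longest run: 'a' with length 4

4


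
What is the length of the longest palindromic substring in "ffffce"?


Input: "ffffce"
Checking substrings for palindromes:
  [0:4] "ffff" (len 4) => palindrome
  [0:3] "fff" (len 3) => palindrome
  [1:4] "fff" (len 3) => palindrome
  [0:2] "ff" (len 2) => palindrome
  [1:3] "ff" (len 2) => palindrome
  [2:4] "ff" (len 2) => palindrome
Longest palindromic substring: "ffff" with length 4

4


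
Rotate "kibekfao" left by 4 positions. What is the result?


Input: "kibekfao", rotate left by 4
First 4 characters: "kibe"
Remaining characters: "kfao"
Concatenate remaining + first: "kfao" + "kibe" = "kfaokibe"

kfaokibe


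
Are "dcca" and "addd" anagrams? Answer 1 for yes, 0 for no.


Strings: "dcca", "addd"
Sorted first:  accd
Sorted second: addd
Differ at position 1: 'c' vs 'd' => not anagrams

0


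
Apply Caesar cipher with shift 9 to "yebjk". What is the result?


Caesar cipher: shift "yebjk" by 9
  'y' (pos 24) + 9 = pos 7 = 'h'
  'e' (pos 4) + 9 = pos 13 = 'n'
  'b' (pos 1) + 9 = pos 10 = 'k'
  'j' (pos 9) + 9 = pos 18 = 's'
  'k' (pos 10) + 9 = pos 19 = 't'
Result: hnkst

hnkst


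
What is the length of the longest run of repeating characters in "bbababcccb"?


Input: "bbababcccb"
Scanning for longest run:
  Position 1 ('b'): continues run of 'b', length=2
  Position 2 ('a'): new char, reset run to 1
  Position 3 ('b'): new char, reset run to 1
  Position 4 ('a'): new char, reset run to 1
  Position 5 ('b'): new char, reset run to 1
  Position 6 ('c'): new char, reset run to 1
  Position 7 ('c'): continues run of 'c', length=2
  Position 8 ('c'): continues run of 'c', length=3
  Position 9 ('b'): new char, reset run to 1
Longest run: 'c' with length 3

3


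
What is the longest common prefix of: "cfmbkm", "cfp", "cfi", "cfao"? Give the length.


Words: cfmbkm, cfp, cfi, cfao
  Position 0: all 'c' => match
  Position 1: all 'f' => match
  Position 2: ('m', 'p', 'i', 'a') => mismatch, stop
LCP = "cf" (length 2)

2


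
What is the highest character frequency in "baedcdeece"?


Input: baedcdeece
Character counts:
  'a': 1
  'b': 1
  'c': 2
  'd': 2
  'e': 4
Maximum frequency: 4

4


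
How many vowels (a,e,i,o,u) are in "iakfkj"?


Input: iakfkj
Checking each character:
  'i' at position 0: vowel (running total: 1)
  'a' at position 1: vowel (running total: 2)
  'k' at position 2: consonant
  'f' at position 3: consonant
  'k' at position 4: consonant
  'j' at position 5: consonant
Total vowels: 2

2


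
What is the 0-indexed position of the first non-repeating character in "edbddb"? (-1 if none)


Input: edbddb
Character frequencies:
  'b': 2
  'd': 3
  'e': 1
Scanning left to right for freq == 1:
  Position 0 ('e'): unique! => answer = 0

0


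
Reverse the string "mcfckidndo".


Input: mcfckidndo
Reading characters right to left:
  Position 9: 'o'
  Position 8: 'd'
  Position 7: 'n'
  Position 6: 'd'
  Position 5: 'i'
  Position 4: 'k'
  Position 3: 'c'
  Position 2: 'f'
  Position 1: 'c'
  Position 0: 'm'
Reversed: odndikcfcm

odndikcfcm


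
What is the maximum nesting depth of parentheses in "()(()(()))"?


Input: "()(()(()))"
Tracking depth:
  Position 0 '(': depth becomes 1
  Position 1 ')': depth becomes 0
  Position 2 '(': depth becomes 1
  Position 3 '(': depth becomes 2
  Position 4 ')': depth becomes 1
  Position 5 '(': depth becomes 2
  Position 6 '(': depth becomes 3
  Position 7 ')': depth becomes 2
  Position 8 ')': depth becomes 1
  Position 9 ')': depth becomes 0
Maximum depth reached: 3

3


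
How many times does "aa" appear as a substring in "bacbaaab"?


Searching for "aa" in "bacbaaab"
Scanning each position:
  Position 0: "ba" => no
  Position 1: "ac" => no
  Position 2: "cb" => no
  Position 3: "ba" => no
  Position 4: "aa" => MATCH
  Position 5: "aa" => MATCH
  Position 6: "ab" => no
Total occurrences: 2

2


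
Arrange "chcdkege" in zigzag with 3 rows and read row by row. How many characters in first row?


Zigzag "chcdkege" into 3 rows:
Placing characters:
  'c' => row 0
  'h' => row 1
  'c' => row 2
  'd' => row 1
  'k' => row 0
  'e' => row 1
  'g' => row 2
  'e' => row 1
Rows:
  Row 0: "ck"
  Row 1: "hdee"
  Row 2: "cg"
First row length: 2

2


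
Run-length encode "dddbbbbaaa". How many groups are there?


Input: dddbbbbaaa
Scanning for consecutive runs:
  Group 1: 'd' x 3 (positions 0-2)
  Group 2: 'b' x 4 (positions 3-6)
  Group 3: 'a' x 3 (positions 7-9)
Total groups: 3

3


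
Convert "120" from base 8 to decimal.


Input: "120" in base 8
Positional expansion:
  Digit '1' (value 1) x 8^2 = 64
  Digit '2' (value 2) x 8^1 = 16
  Digit '0' (value 0) x 8^0 = 0
Sum = 80

80


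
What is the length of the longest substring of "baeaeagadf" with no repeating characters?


Input: "baeaeagadf"
Sliding window (track last position of each char):
  Position 0 ('b'): window [0,0] length 1 -- new best
  Position 1 ('a'): window [0,1] length 2 -- new best
  Position 2 ('e'): window [0,2] length 3 -- new best
  Position 3 ('a'): repeat (last at 1), move window start to 2
  Position 3 ('a'): window [2,3] length 2
  Position 4 ('e'): repeat (last at 2), move window start to 3
  Position 4 ('e'): window [3,4] length 2
  Position 5 ('a'): repeat (last at 3), move window start to 4
  Position 5 ('a'): window [4,5] length 2
  Position 6 ('g'): window [4,6] length 3
  Position 7 ('a'): repeat (last at 5), move window start to 6
  Position 7 ('a'): window [6,7] length 2
  Position 8 ('d'): window [6,8] length 3
  Position 9 ('f'): window [6,9] length 4 -- new best
Longest substring with no repeats: "gadf" with length 4

4


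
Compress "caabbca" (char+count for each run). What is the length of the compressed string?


Input: caabbca
Runs:
  'c' x 1 => "c1"
  'a' x 2 => "a2"
  'b' x 2 => "b2"
  'c' x 1 => "c1"
  'a' x 1 => "a1"
Compressed: "c1a2b2c1a1"
Compressed length: 10

10


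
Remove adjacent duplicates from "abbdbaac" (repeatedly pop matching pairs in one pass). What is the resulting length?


Input: abbdbaac
Stack-based adjacent duplicate removal:
  Read 'a': push. Stack: a
  Read 'b': push. Stack: ab
  Read 'b': matches stack top 'b' => pop. Stack: a
  Read 'd': push. Stack: ad
  Read 'b': push. Stack: adb
  Read 'a': push. Stack: adba
  Read 'a': matches stack top 'a' => pop. Stack: adb
  Read 'c': push. Stack: adbc
Final stack: "adbc" (length 4)

4


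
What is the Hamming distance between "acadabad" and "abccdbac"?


Comparing "acadabad" and "abccdbac" position by position:
  Position 0: 'a' vs 'a' => same
  Position 1: 'c' vs 'b' => differ
  Position 2: 'a' vs 'c' => differ
  Position 3: 'd' vs 'c' => differ
  Position 4: 'a' vs 'd' => differ
  Position 5: 'b' vs 'b' => same
  Position 6: 'a' vs 'a' => same
  Position 7: 'd' vs 'c' => differ
Total differences (Hamming distance): 5

5


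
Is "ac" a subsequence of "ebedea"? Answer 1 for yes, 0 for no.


Check if "ac" is a subsequence of "ebedea"
Greedy scan:
  Position 0 ('e'): no match needed
  Position 1 ('b'): no match needed
  Position 2 ('e'): no match needed
  Position 3 ('d'): no match needed
  Position 4 ('e'): no match needed
  Position 5 ('a'): matches sub[0] = 'a'
Only matched 1/2 characters => not a subsequence

0


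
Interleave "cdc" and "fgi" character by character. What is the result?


Interleaving "cdc" and "fgi":
  Position 0: 'c' from first, 'f' from second => "cf"
  Position 1: 'd' from first, 'g' from second => "dg"
  Position 2: 'c' from first, 'i' from second => "ci"
Result: cfdgci

cfdgci


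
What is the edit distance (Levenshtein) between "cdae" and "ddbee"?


Computing edit distance: "cdae" -> "ddbee"
DP table:
           d    d    b    e    e
      0    1    2    3    4    5
  c   1    1    2    3    4    5
  d   2    1    1    2    3    4
  a   3    2    2    2    3    4
  e   4    3    3    3    2    3
Edit distance = dp[4][5] = 3

3


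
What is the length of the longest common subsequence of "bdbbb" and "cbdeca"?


LCS of "bdbbb" and "cbdeca"
DP table:
           c    b    d    e    c    a
      0    0    0    0    0    0    0
  b   0    0    1    1    1    1    1
  d   0    0    1    2    2    2    2
  b   0    0    1    2    2    2    2
  b   0    0    1    2    2    2    2
  b   0    0    1    2    2    2    2
LCS length = dp[5][6] = 2

2


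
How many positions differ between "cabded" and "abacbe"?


Comparing "cabded" and "abacbe" position by position:
  Position 0: 'c' vs 'a' => DIFFER
  Position 1: 'a' vs 'b' => DIFFER
  Position 2: 'b' vs 'a' => DIFFER
  Position 3: 'd' vs 'c' => DIFFER
  Position 4: 'e' vs 'b' => DIFFER
  Position 5: 'd' vs 'e' => DIFFER
Positions that differ: 6

6


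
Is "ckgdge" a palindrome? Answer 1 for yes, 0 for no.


Input: ckgdge
Reversed: egdgkc
  Compare pos 0 ('c') with pos 5 ('e'): MISMATCH
  Compare pos 1 ('k') with pos 4 ('g'): MISMATCH
  Compare pos 2 ('g') with pos 3 ('d'): MISMATCH
Result: not a palindrome

0


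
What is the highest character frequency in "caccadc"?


Input: caccadc
Character counts:
  'a': 2
  'c': 4
  'd': 1
Maximum frequency: 4

4


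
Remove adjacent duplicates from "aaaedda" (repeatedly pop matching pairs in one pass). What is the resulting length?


Input: aaaedda
Stack-based adjacent duplicate removal:
  Read 'a': push. Stack: a
  Read 'a': matches stack top 'a' => pop. Stack: (empty)
  Read 'a': push. Stack: a
  Read 'e': push. Stack: ae
  Read 'd': push. Stack: aed
  Read 'd': matches stack top 'd' => pop. Stack: ae
  Read 'a': push. Stack: aea
Final stack: "aea" (length 3)

3


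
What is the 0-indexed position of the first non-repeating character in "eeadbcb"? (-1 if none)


Input: eeadbcb
Character frequencies:
  'a': 1
  'b': 2
  'c': 1
  'd': 1
  'e': 2
Scanning left to right for freq == 1:
  Position 0 ('e'): freq=2, skip
  Position 1 ('e'): freq=2, skip
  Position 2 ('a'): unique! => answer = 2

2


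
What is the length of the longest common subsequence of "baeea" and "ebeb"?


LCS of "baeea" and "ebeb"
DP table:
           e    b    e    b
      0    0    0    0    0
  b   0    0    1    1    1
  a   0    0    1    1    1
  e   0    1    1    2    2
  e   0    1    1    2    2
  a   0    1    1    2    2
LCS length = dp[5][4] = 2

2


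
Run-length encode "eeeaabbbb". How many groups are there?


Input: eeeaabbbb
Scanning for consecutive runs:
  Group 1: 'e' x 3 (positions 0-2)
  Group 2: 'a' x 2 (positions 3-4)
  Group 3: 'b' x 4 (positions 5-8)
Total groups: 3

3


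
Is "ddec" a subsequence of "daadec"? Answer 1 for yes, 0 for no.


Check if "ddec" is a subsequence of "daadec"
Greedy scan:
  Position 0 ('d'): matches sub[0] = 'd'
  Position 1 ('a'): no match needed
  Position 2 ('a'): no match needed
  Position 3 ('d'): matches sub[1] = 'd'
  Position 4 ('e'): matches sub[2] = 'e'
  Position 5 ('c'): matches sub[3] = 'c'
All 4 characters matched => is a subsequence

1


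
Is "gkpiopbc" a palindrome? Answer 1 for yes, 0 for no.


Input: gkpiopbc
Reversed: cbpoipkg
  Compare pos 0 ('g') with pos 7 ('c'): MISMATCH
  Compare pos 1 ('k') with pos 6 ('b'): MISMATCH
  Compare pos 2 ('p') with pos 5 ('p'): match
  Compare pos 3 ('i') with pos 4 ('o'): MISMATCH
Result: not a palindrome

0


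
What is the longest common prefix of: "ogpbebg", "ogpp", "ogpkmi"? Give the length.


Words: ogpbebg, ogpp, ogpkmi
  Position 0: all 'o' => match
  Position 1: all 'g' => match
  Position 2: all 'p' => match
  Position 3: ('b', 'p', 'k') => mismatch, stop
LCP = "ogp" (length 3)

3


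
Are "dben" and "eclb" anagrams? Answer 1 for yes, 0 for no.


Strings: "dben", "eclb"
Sorted first:  bden
Sorted second: bcel
Differ at position 1: 'd' vs 'c' => not anagrams

0


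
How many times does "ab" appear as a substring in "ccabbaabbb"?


Searching for "ab" in "ccabbaabbb"
Scanning each position:
  Position 0: "cc" => no
  Position 1: "ca" => no
  Position 2: "ab" => MATCH
  Position 3: "bb" => no
  Position 4: "ba" => no
  Position 5: "aa" => no
  Position 6: "ab" => MATCH
  Position 7: "bb" => no
  Position 8: "bb" => no
Total occurrences: 2

2


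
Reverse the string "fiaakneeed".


Input: fiaakneeed
Reading characters right to left:
  Position 9: 'd'
  Position 8: 'e'
  Position 7: 'e'
  Position 6: 'e'
  Position 5: 'n'
  Position 4: 'k'
  Position 3: 'a'
  Position 2: 'a'
  Position 1: 'i'
  Position 0: 'f'
Reversed: deeenkaaif

deeenkaaif


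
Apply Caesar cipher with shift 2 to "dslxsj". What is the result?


Caesar cipher: shift "dslxsj" by 2
  'd' (pos 3) + 2 = pos 5 = 'f'
  's' (pos 18) + 2 = pos 20 = 'u'
  'l' (pos 11) + 2 = pos 13 = 'n'
  'x' (pos 23) + 2 = pos 25 = 'z'
  's' (pos 18) + 2 = pos 20 = 'u'
  'j' (pos 9) + 2 = pos 11 = 'l'
Result: funzul

funzul


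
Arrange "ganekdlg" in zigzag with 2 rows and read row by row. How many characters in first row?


Zigzag "ganekdlg" into 2 rows:
Placing characters:
  'g' => row 0
  'a' => row 1
  'n' => row 0
  'e' => row 1
  'k' => row 0
  'd' => row 1
  'l' => row 0
  'g' => row 1
Rows:
  Row 0: "gnkl"
  Row 1: "aedg"
First row length: 4

4


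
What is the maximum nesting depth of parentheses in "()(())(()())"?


Input: "()(())(()())"
Tracking depth:
  Position 0 '(': depth becomes 1
  Position 1 ')': depth becomes 0
  Position 2 '(': depth becomes 1
  Position 3 '(': depth becomes 2
  Position 4 ')': depth becomes 1
  Position 5 ')': depth becomes 0
  Position 6 '(': depth becomes 1
  Position 7 '(': depth becomes 2
  Position 8 ')': depth becomes 1
  Position 9 '(': depth becomes 2
  Position 10 ')': depth becomes 1
  Position 11 ')': depth becomes 0
Maximum depth reached: 2

2


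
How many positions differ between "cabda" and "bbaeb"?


Comparing "cabda" and "bbaeb" position by position:
  Position 0: 'c' vs 'b' => DIFFER
  Position 1: 'a' vs 'b' => DIFFER
  Position 2: 'b' vs 'a' => DIFFER
  Position 3: 'd' vs 'e' => DIFFER
  Position 4: 'a' vs 'b' => DIFFER
Positions that differ: 5

5


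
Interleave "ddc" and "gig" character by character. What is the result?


Interleaving "ddc" and "gig":
  Position 0: 'd' from first, 'g' from second => "dg"
  Position 1: 'd' from first, 'i' from second => "di"
  Position 2: 'c' from first, 'g' from second => "cg"
Result: dgdicg

dgdicg


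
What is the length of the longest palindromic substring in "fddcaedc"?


Input: "fddcaedc"
Checking substrings for palindromes:
  [1:3] "dd" (len 2) => palindrome
Longest palindromic substring: "dd" with length 2

2


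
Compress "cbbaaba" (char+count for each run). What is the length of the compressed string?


Input: cbbaaba
Runs:
  'c' x 1 => "c1"
  'b' x 2 => "b2"
  'a' x 2 => "a2"
  'b' x 1 => "b1"
  'a' x 1 => "a1"
Compressed: "c1b2a2b1a1"
Compressed length: 10

10


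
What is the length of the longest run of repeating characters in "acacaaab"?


Input: "acacaaab"
Scanning for longest run:
  Position 1 ('c'): new char, reset run to 1
  Position 2 ('a'): new char, reset run to 1
  Position 3 ('c'): new char, reset run to 1
  Position 4 ('a'): new char, reset run to 1
  Position 5 ('a'): continues run of 'a', length=2
  Position 6 ('a'): continues run of 'a', length=3
  Position 7 ('b'): new char, reset run to 1
Longest run: 'a' with length 3

3


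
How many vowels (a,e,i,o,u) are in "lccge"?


Input: lccge
Checking each character:
  'l' at position 0: consonant
  'c' at position 1: consonant
  'c' at position 2: consonant
  'g' at position 3: consonant
  'e' at position 4: vowel (running total: 1)
Total vowels: 1

1


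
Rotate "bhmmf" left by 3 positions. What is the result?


Input: "bhmmf", rotate left by 3
First 3 characters: "bhm"
Remaining characters: "mf"
Concatenate remaining + first: "mf" + "bhm" = "mfbhm"

mfbhm


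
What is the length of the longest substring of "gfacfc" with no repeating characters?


Input: "gfacfc"
Sliding window (track last position of each char):
  Position 0 ('g'): window [0,0] length 1 -- new best
  Position 1 ('f'): window [0,1] length 2 -- new best
  Position 2 ('a'): window [0,2] length 3 -- new best
  Position 3 ('c'): window [0,3] length 4 -- new best
  Position 4 ('f'): repeat (last at 1), move window start to 2
  Position 4 ('f'): window [2,4] length 3
  Position 5 ('c'): repeat (last at 3), move window start to 4
  Position 5 ('c'): window [4,5] length 2
Longest substring with no repeats: "gfac" with length 4

4


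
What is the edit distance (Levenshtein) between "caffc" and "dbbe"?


Computing edit distance: "caffc" -> "dbbe"
DP table:
           d    b    b    e
      0    1    2    3    4
  c   1    1    2    3    4
  a   2    2    2    3    4
  f   3    3    3    3    4
  f   4    4    4    4    4
  c   5    5    5    5    5
Edit distance = dp[5][4] = 5

5


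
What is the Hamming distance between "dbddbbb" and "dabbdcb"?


Comparing "dbddbbb" and "dabbdcb" position by position:
  Position 0: 'd' vs 'd' => same
  Position 1: 'b' vs 'a' => differ
  Position 2: 'd' vs 'b' => differ
  Position 3: 'd' vs 'b' => differ
  Position 4: 'b' vs 'd' => differ
  Position 5: 'b' vs 'c' => differ
  Position 6: 'b' vs 'b' => same
Total differences (Hamming distance): 5

5


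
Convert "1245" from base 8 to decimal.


Input: "1245" in base 8
Positional expansion:
  Digit '1' (value 1) x 8^3 = 512
  Digit '2' (value 2) x 8^2 = 128
  Digit '4' (value 4) x 8^1 = 32
  Digit '5' (value 5) x 8^0 = 5
Sum = 677

677


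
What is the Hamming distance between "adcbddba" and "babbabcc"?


Comparing "adcbddba" and "babbabcc" position by position:
  Position 0: 'a' vs 'b' => differ
  Position 1: 'd' vs 'a' => differ
  Position 2: 'c' vs 'b' => differ
  Position 3: 'b' vs 'b' => same
  Position 4: 'd' vs 'a' => differ
  Position 5: 'd' vs 'b' => differ
  Position 6: 'b' vs 'c' => differ
  Position 7: 'a' vs 'c' => differ
Total differences (Hamming distance): 7

7


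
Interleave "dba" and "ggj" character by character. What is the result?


Interleaving "dba" and "ggj":
  Position 0: 'd' from first, 'g' from second => "dg"
  Position 1: 'b' from first, 'g' from second => "bg"
  Position 2: 'a' from first, 'j' from second => "aj"
Result: dgbgaj

dgbgaj


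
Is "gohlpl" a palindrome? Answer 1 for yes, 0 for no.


Input: gohlpl
Reversed: lplhog
  Compare pos 0 ('g') with pos 5 ('l'): MISMATCH
  Compare pos 1 ('o') with pos 4 ('p'): MISMATCH
  Compare pos 2 ('h') with pos 3 ('l'): MISMATCH
Result: not a palindrome

0


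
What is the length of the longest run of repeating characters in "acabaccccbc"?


Input: "acabaccccbc"
Scanning for longest run:
  Position 1 ('c'): new char, reset run to 1
  Position 2 ('a'): new char, reset run to 1
  Position 3 ('b'): new char, reset run to 1
  Position 4 ('a'): new char, reset run to 1
  Position 5 ('c'): new char, reset run to 1
  Position 6 ('c'): continues run of 'c', length=2
  Position 7 ('c'): continues run of 'c', length=3
  Position 8 ('c'): continues run of 'c', length=4
  Position 9 ('b'): new char, reset run to 1
  Position 10 ('c'): new char, reset run to 1
Longest run: 'c' with length 4

4


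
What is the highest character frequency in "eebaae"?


Input: eebaae
Character counts:
  'a': 2
  'b': 1
  'e': 3
Maximum frequency: 3

3


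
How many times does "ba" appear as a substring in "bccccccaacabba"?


Searching for "ba" in "bccccccaacabba"
Scanning each position:
  Position 0: "bc" => no
  Position 1: "cc" => no
  Position 2: "cc" => no
  Position 3: "cc" => no
  Position 4: "cc" => no
  Position 5: "cc" => no
  Position 6: "ca" => no
  Position 7: "aa" => no
  Position 8: "ac" => no
  Position 9: "ca" => no
  Position 10: "ab" => no
  Position 11: "bb" => no
  Position 12: "ba" => MATCH
Total occurrences: 1

1


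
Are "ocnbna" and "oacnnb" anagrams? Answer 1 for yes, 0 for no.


Strings: "ocnbna", "oacnnb"
Sorted first:  abcnno
Sorted second: abcnno
Sorted forms match => anagrams

1


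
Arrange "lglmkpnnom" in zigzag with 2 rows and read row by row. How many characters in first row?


Zigzag "lglmkpnnom" into 2 rows:
Placing characters:
  'l' => row 0
  'g' => row 1
  'l' => row 0
  'm' => row 1
  'k' => row 0
  'p' => row 1
  'n' => row 0
  'n' => row 1
  'o' => row 0
  'm' => row 1
Rows:
  Row 0: "llkno"
  Row 1: "gmpnm"
First row length: 5

5


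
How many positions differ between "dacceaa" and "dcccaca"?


Comparing "dacceaa" and "dcccaca" position by position:
  Position 0: 'd' vs 'd' => same
  Position 1: 'a' vs 'c' => DIFFER
  Position 2: 'c' vs 'c' => same
  Position 3: 'c' vs 'c' => same
  Position 4: 'e' vs 'a' => DIFFER
  Position 5: 'a' vs 'c' => DIFFER
  Position 6: 'a' vs 'a' => same
Positions that differ: 3

3


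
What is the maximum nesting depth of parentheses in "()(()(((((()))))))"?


Input: "()(()(((((()))))))"
Tracking depth:
  Position 0 '(': depth becomes 1
  Position 1 ')': depth becomes 0
  Position 2 '(': depth becomes 1
  Position 3 '(': depth becomes 2
  Position 4 ')': depth becomes 1
  Position 5 '(': depth becomes 2
  Position 6 '(': depth becomes 3
  Position 7 '(': depth becomes 4
  Position 8 '(': depth becomes 5
  Position 9 '(': depth becomes 6
  Position 10 '(': depth becomes 7
  Position 11 ')': depth becomes 6
  Position 12 ')': depth becomes 5
  Position 13 ')': depth becomes 4
  Position 14 ')': depth becomes 3
  Position 15 ')': depth becomes 2
  Position 16 ')': depth becomes 1
  Position 17 ')': depth becomes 0
Maximum depth reached: 7

7
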